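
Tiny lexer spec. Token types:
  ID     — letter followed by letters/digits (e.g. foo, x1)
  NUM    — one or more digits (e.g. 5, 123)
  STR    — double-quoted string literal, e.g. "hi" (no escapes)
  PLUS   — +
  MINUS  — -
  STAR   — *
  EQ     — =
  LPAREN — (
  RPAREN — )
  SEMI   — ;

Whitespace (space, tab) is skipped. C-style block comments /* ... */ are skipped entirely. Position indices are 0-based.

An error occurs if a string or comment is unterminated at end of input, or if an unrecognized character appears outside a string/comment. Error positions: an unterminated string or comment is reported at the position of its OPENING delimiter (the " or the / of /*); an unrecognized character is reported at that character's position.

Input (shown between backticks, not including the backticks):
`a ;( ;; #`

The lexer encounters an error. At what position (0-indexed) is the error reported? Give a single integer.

Answer: 8

Derivation:
pos=0: emit ID 'a' (now at pos=1)
pos=2: emit SEMI ';'
pos=3: emit LPAREN '('
pos=5: emit SEMI ';'
pos=6: emit SEMI ';'
pos=8: ERROR — unrecognized char '#'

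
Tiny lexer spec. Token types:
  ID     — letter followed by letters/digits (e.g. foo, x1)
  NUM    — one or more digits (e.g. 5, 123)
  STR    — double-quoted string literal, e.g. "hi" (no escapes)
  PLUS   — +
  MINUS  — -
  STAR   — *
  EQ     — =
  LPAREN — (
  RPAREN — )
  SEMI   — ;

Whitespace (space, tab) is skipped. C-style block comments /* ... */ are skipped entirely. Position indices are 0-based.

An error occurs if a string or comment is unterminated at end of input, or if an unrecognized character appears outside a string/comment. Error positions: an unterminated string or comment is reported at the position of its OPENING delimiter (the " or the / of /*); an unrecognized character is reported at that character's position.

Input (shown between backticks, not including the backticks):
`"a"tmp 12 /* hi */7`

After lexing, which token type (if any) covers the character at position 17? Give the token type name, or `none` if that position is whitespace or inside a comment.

pos=0: enter STRING mode
pos=0: emit STR "a" (now at pos=3)
pos=3: emit ID 'tmp' (now at pos=6)
pos=7: emit NUM '12' (now at pos=9)
pos=10: enter COMMENT mode (saw '/*')
exit COMMENT mode (now at pos=18)
pos=18: emit NUM '7' (now at pos=19)
DONE. 4 tokens: [STR, ID, NUM, NUM]
Position 17: char is '/' -> none

Answer: none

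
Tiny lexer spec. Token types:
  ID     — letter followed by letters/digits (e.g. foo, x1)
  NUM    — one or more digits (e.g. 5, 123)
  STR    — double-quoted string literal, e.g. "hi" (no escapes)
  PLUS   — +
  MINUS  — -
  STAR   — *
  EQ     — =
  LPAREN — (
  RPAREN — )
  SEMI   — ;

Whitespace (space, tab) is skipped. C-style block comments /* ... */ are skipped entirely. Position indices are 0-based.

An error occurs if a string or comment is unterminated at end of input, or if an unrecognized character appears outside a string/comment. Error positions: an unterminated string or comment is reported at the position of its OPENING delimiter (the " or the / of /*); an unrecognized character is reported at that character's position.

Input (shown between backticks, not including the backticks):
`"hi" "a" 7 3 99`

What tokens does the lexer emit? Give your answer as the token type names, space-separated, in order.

Answer: STR STR NUM NUM NUM

Derivation:
pos=0: enter STRING mode
pos=0: emit STR "hi" (now at pos=4)
pos=5: enter STRING mode
pos=5: emit STR "a" (now at pos=8)
pos=9: emit NUM '7' (now at pos=10)
pos=11: emit NUM '3' (now at pos=12)
pos=13: emit NUM '99' (now at pos=15)
DONE. 5 tokens: [STR, STR, NUM, NUM, NUM]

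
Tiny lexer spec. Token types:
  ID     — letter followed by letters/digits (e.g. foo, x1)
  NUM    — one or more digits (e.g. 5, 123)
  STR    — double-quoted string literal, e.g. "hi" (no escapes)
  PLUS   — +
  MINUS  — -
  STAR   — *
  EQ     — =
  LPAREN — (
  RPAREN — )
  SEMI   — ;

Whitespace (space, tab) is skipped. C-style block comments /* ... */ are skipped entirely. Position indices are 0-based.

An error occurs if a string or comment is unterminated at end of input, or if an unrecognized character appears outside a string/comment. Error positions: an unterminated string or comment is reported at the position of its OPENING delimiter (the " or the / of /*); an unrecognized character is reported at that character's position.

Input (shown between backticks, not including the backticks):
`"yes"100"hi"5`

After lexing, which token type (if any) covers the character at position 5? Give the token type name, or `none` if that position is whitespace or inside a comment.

Answer: NUM

Derivation:
pos=0: enter STRING mode
pos=0: emit STR "yes" (now at pos=5)
pos=5: emit NUM '100' (now at pos=8)
pos=8: enter STRING mode
pos=8: emit STR "hi" (now at pos=12)
pos=12: emit NUM '5' (now at pos=13)
DONE. 4 tokens: [STR, NUM, STR, NUM]
Position 5: char is '1' -> NUM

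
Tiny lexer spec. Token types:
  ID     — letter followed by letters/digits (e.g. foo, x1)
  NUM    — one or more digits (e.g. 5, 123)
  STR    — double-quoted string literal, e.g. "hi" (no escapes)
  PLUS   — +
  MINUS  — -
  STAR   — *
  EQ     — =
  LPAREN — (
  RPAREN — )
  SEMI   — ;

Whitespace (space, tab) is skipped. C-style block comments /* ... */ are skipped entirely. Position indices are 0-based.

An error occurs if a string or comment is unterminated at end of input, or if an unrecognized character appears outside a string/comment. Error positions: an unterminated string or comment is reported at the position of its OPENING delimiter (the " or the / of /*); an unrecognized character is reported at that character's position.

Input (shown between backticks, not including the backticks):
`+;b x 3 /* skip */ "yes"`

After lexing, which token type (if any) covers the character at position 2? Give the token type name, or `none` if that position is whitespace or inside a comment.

pos=0: emit PLUS '+'
pos=1: emit SEMI ';'
pos=2: emit ID 'b' (now at pos=3)
pos=4: emit ID 'x' (now at pos=5)
pos=6: emit NUM '3' (now at pos=7)
pos=8: enter COMMENT mode (saw '/*')
exit COMMENT mode (now at pos=18)
pos=19: enter STRING mode
pos=19: emit STR "yes" (now at pos=24)
DONE. 6 tokens: [PLUS, SEMI, ID, ID, NUM, STR]
Position 2: char is 'b' -> ID

Answer: ID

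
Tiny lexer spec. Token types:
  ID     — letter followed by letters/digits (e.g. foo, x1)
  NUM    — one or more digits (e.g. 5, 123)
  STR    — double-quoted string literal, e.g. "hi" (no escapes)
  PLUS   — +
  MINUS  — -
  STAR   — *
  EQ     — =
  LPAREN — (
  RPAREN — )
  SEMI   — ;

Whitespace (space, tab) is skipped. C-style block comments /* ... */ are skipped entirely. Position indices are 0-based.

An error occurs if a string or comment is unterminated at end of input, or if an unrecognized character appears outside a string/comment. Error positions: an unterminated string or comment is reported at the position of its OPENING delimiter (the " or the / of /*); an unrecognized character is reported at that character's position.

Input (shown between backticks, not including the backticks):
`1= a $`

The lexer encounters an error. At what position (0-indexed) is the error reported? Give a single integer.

Answer: 5

Derivation:
pos=0: emit NUM '1' (now at pos=1)
pos=1: emit EQ '='
pos=3: emit ID 'a' (now at pos=4)
pos=5: ERROR — unrecognized char '$'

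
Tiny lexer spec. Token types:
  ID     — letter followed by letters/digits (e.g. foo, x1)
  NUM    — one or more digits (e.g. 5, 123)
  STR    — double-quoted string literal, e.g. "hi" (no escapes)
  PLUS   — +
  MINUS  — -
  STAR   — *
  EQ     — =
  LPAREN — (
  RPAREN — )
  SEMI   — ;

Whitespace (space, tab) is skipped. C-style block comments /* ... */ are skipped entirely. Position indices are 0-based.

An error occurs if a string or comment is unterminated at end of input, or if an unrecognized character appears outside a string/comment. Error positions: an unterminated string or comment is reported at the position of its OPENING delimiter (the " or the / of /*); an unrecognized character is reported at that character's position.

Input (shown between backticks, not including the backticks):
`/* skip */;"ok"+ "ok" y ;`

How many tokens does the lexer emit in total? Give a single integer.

pos=0: enter COMMENT mode (saw '/*')
exit COMMENT mode (now at pos=10)
pos=10: emit SEMI ';'
pos=11: enter STRING mode
pos=11: emit STR "ok" (now at pos=15)
pos=15: emit PLUS '+'
pos=17: enter STRING mode
pos=17: emit STR "ok" (now at pos=21)
pos=22: emit ID 'y' (now at pos=23)
pos=24: emit SEMI ';'
DONE. 6 tokens: [SEMI, STR, PLUS, STR, ID, SEMI]

Answer: 6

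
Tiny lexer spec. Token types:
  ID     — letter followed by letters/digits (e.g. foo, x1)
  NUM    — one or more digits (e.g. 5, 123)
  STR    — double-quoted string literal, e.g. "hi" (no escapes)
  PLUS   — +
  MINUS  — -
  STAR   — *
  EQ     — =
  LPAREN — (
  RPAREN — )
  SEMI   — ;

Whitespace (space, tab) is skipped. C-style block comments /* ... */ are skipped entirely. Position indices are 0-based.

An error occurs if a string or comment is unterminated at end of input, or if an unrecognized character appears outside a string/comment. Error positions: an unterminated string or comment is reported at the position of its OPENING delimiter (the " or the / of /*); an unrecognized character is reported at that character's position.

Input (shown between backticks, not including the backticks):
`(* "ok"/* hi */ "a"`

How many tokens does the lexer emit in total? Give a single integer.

Answer: 4

Derivation:
pos=0: emit LPAREN '('
pos=1: emit STAR '*'
pos=3: enter STRING mode
pos=3: emit STR "ok" (now at pos=7)
pos=7: enter COMMENT mode (saw '/*')
exit COMMENT mode (now at pos=15)
pos=16: enter STRING mode
pos=16: emit STR "a" (now at pos=19)
DONE. 4 tokens: [LPAREN, STAR, STR, STR]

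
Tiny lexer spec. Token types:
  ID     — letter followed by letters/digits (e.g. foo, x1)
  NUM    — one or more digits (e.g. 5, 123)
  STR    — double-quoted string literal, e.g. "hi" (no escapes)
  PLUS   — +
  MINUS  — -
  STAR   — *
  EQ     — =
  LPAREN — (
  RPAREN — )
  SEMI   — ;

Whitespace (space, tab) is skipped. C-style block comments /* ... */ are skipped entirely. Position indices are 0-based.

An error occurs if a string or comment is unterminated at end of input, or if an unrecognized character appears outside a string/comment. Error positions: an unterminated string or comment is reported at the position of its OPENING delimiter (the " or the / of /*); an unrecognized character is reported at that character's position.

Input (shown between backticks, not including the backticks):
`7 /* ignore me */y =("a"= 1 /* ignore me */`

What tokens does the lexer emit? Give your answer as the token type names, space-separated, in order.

pos=0: emit NUM '7' (now at pos=1)
pos=2: enter COMMENT mode (saw '/*')
exit COMMENT mode (now at pos=17)
pos=17: emit ID 'y' (now at pos=18)
pos=19: emit EQ '='
pos=20: emit LPAREN '('
pos=21: enter STRING mode
pos=21: emit STR "a" (now at pos=24)
pos=24: emit EQ '='
pos=26: emit NUM '1' (now at pos=27)
pos=28: enter COMMENT mode (saw '/*')
exit COMMENT mode (now at pos=43)
DONE. 7 tokens: [NUM, ID, EQ, LPAREN, STR, EQ, NUM]

Answer: NUM ID EQ LPAREN STR EQ NUM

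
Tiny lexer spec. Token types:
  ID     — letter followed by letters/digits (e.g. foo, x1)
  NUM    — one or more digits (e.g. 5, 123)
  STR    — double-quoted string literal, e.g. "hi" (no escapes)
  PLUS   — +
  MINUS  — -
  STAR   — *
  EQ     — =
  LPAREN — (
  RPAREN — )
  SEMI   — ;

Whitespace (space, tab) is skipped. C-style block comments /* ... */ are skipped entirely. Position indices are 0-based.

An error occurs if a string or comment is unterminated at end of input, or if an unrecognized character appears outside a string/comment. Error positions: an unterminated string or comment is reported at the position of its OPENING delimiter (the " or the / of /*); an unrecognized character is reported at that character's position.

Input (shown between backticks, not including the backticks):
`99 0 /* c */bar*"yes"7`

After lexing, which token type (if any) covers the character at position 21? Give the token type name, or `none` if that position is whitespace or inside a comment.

pos=0: emit NUM '99' (now at pos=2)
pos=3: emit NUM '0' (now at pos=4)
pos=5: enter COMMENT mode (saw '/*')
exit COMMENT mode (now at pos=12)
pos=12: emit ID 'bar' (now at pos=15)
pos=15: emit STAR '*'
pos=16: enter STRING mode
pos=16: emit STR "yes" (now at pos=21)
pos=21: emit NUM '7' (now at pos=22)
DONE. 6 tokens: [NUM, NUM, ID, STAR, STR, NUM]
Position 21: char is '7' -> NUM

Answer: NUM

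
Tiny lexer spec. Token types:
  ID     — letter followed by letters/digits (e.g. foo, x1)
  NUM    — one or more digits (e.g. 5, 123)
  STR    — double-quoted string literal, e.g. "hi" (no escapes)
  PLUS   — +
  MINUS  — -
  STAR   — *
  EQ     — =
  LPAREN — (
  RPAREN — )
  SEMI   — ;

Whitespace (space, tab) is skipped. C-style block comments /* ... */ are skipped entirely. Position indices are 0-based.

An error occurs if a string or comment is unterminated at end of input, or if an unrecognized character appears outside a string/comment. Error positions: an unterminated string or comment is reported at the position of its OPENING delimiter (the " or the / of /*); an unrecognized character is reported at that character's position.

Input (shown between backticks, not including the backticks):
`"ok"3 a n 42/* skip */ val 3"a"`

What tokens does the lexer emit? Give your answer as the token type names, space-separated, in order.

pos=0: enter STRING mode
pos=0: emit STR "ok" (now at pos=4)
pos=4: emit NUM '3' (now at pos=5)
pos=6: emit ID 'a' (now at pos=7)
pos=8: emit ID 'n' (now at pos=9)
pos=10: emit NUM '42' (now at pos=12)
pos=12: enter COMMENT mode (saw '/*')
exit COMMENT mode (now at pos=22)
pos=23: emit ID 'val' (now at pos=26)
pos=27: emit NUM '3' (now at pos=28)
pos=28: enter STRING mode
pos=28: emit STR "a" (now at pos=31)
DONE. 8 tokens: [STR, NUM, ID, ID, NUM, ID, NUM, STR]

Answer: STR NUM ID ID NUM ID NUM STR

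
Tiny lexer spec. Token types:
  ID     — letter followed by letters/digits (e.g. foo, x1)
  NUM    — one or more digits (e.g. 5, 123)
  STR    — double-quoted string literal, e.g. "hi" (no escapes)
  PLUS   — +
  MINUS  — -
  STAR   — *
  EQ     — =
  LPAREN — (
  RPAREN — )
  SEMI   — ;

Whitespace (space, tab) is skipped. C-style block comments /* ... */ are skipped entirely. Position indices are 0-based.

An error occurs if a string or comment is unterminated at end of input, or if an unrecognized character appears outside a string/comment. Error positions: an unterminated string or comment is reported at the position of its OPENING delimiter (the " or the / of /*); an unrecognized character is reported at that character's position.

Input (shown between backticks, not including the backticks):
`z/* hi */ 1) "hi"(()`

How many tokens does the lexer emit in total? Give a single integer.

Answer: 7

Derivation:
pos=0: emit ID 'z' (now at pos=1)
pos=1: enter COMMENT mode (saw '/*')
exit COMMENT mode (now at pos=9)
pos=10: emit NUM '1' (now at pos=11)
pos=11: emit RPAREN ')'
pos=13: enter STRING mode
pos=13: emit STR "hi" (now at pos=17)
pos=17: emit LPAREN '('
pos=18: emit LPAREN '('
pos=19: emit RPAREN ')'
DONE. 7 tokens: [ID, NUM, RPAREN, STR, LPAREN, LPAREN, RPAREN]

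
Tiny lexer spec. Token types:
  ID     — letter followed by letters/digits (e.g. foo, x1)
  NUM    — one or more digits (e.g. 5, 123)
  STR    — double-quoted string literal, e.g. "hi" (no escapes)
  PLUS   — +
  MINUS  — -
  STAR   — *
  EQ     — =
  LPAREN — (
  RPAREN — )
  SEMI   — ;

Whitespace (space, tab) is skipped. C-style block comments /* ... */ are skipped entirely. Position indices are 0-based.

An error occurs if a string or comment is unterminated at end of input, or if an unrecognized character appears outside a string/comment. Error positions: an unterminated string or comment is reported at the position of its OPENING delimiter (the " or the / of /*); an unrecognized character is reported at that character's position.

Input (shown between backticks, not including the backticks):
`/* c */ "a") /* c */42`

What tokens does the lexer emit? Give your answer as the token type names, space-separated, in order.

pos=0: enter COMMENT mode (saw '/*')
exit COMMENT mode (now at pos=7)
pos=8: enter STRING mode
pos=8: emit STR "a" (now at pos=11)
pos=11: emit RPAREN ')'
pos=13: enter COMMENT mode (saw '/*')
exit COMMENT mode (now at pos=20)
pos=20: emit NUM '42' (now at pos=22)
DONE. 3 tokens: [STR, RPAREN, NUM]

Answer: STR RPAREN NUM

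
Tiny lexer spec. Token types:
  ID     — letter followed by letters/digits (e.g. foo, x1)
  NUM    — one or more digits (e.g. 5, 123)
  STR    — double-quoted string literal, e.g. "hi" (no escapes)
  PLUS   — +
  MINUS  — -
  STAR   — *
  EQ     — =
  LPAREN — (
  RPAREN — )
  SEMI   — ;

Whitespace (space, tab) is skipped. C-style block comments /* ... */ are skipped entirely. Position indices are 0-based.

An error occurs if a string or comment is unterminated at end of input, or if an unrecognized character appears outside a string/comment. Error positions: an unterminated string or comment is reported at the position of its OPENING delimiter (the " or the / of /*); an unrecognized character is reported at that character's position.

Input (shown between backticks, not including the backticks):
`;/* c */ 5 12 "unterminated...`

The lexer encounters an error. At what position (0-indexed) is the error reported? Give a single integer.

pos=0: emit SEMI ';'
pos=1: enter COMMENT mode (saw '/*')
exit COMMENT mode (now at pos=8)
pos=9: emit NUM '5' (now at pos=10)
pos=11: emit NUM '12' (now at pos=13)
pos=14: enter STRING mode
pos=14: ERROR — unterminated string

Answer: 14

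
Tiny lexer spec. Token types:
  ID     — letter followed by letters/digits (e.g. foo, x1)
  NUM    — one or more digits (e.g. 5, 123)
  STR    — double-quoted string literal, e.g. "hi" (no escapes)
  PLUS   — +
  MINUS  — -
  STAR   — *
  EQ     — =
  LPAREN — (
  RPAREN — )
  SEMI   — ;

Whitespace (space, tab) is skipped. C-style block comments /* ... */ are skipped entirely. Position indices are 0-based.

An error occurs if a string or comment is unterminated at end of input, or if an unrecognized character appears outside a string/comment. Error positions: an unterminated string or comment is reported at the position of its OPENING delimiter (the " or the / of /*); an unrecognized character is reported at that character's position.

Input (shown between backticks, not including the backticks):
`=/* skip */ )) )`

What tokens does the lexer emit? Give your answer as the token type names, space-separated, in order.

Answer: EQ RPAREN RPAREN RPAREN

Derivation:
pos=0: emit EQ '='
pos=1: enter COMMENT mode (saw '/*')
exit COMMENT mode (now at pos=11)
pos=12: emit RPAREN ')'
pos=13: emit RPAREN ')'
pos=15: emit RPAREN ')'
DONE. 4 tokens: [EQ, RPAREN, RPAREN, RPAREN]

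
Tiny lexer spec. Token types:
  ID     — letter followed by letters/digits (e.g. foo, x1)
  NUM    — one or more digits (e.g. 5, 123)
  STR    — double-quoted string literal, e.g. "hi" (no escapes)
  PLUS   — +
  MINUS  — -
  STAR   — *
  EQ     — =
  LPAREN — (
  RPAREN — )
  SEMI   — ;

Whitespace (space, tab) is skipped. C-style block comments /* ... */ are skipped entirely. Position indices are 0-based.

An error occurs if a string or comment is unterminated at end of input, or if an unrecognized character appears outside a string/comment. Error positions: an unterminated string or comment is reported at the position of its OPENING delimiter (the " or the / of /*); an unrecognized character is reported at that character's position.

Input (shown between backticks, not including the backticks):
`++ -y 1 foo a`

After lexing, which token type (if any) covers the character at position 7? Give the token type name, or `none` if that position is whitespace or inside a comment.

Answer: none

Derivation:
pos=0: emit PLUS '+'
pos=1: emit PLUS '+'
pos=3: emit MINUS '-'
pos=4: emit ID 'y' (now at pos=5)
pos=6: emit NUM '1' (now at pos=7)
pos=8: emit ID 'foo' (now at pos=11)
pos=12: emit ID 'a' (now at pos=13)
DONE. 7 tokens: [PLUS, PLUS, MINUS, ID, NUM, ID, ID]
Position 7: char is ' ' -> none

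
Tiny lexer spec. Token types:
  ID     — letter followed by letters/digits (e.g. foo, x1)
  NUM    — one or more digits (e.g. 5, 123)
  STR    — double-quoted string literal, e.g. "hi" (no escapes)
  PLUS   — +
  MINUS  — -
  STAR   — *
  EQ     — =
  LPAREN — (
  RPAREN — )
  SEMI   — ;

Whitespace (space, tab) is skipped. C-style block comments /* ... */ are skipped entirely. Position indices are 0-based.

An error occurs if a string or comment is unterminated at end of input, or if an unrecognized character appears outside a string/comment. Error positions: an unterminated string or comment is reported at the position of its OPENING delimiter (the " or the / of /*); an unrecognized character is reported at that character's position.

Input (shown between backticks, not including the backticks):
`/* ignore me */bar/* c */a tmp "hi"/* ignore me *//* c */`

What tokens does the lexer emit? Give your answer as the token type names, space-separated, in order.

pos=0: enter COMMENT mode (saw '/*')
exit COMMENT mode (now at pos=15)
pos=15: emit ID 'bar' (now at pos=18)
pos=18: enter COMMENT mode (saw '/*')
exit COMMENT mode (now at pos=25)
pos=25: emit ID 'a' (now at pos=26)
pos=27: emit ID 'tmp' (now at pos=30)
pos=31: enter STRING mode
pos=31: emit STR "hi" (now at pos=35)
pos=35: enter COMMENT mode (saw '/*')
exit COMMENT mode (now at pos=50)
pos=50: enter COMMENT mode (saw '/*')
exit COMMENT mode (now at pos=57)
DONE. 4 tokens: [ID, ID, ID, STR]

Answer: ID ID ID STR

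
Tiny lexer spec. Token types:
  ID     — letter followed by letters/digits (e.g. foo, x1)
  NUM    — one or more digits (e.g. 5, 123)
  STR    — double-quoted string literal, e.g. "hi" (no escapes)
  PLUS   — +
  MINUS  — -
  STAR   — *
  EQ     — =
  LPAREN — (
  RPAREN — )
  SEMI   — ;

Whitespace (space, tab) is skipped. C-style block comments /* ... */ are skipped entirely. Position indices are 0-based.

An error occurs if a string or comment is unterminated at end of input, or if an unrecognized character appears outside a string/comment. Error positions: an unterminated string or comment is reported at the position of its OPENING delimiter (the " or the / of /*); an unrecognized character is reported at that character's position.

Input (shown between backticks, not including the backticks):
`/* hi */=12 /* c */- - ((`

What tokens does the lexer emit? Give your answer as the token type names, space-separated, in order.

pos=0: enter COMMENT mode (saw '/*')
exit COMMENT mode (now at pos=8)
pos=8: emit EQ '='
pos=9: emit NUM '12' (now at pos=11)
pos=12: enter COMMENT mode (saw '/*')
exit COMMENT mode (now at pos=19)
pos=19: emit MINUS '-'
pos=21: emit MINUS '-'
pos=23: emit LPAREN '('
pos=24: emit LPAREN '('
DONE. 6 tokens: [EQ, NUM, MINUS, MINUS, LPAREN, LPAREN]

Answer: EQ NUM MINUS MINUS LPAREN LPAREN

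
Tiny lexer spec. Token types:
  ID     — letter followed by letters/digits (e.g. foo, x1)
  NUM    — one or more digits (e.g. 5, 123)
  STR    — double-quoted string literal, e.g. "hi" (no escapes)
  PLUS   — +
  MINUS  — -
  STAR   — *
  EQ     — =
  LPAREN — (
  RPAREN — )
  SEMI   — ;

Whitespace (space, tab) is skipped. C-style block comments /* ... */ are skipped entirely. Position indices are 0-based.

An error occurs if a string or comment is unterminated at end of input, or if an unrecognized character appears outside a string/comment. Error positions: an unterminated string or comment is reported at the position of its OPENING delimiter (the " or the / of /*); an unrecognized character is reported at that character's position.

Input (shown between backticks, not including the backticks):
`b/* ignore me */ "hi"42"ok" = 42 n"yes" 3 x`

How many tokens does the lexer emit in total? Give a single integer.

pos=0: emit ID 'b' (now at pos=1)
pos=1: enter COMMENT mode (saw '/*')
exit COMMENT mode (now at pos=16)
pos=17: enter STRING mode
pos=17: emit STR "hi" (now at pos=21)
pos=21: emit NUM '42' (now at pos=23)
pos=23: enter STRING mode
pos=23: emit STR "ok" (now at pos=27)
pos=28: emit EQ '='
pos=30: emit NUM '42' (now at pos=32)
pos=33: emit ID 'n' (now at pos=34)
pos=34: enter STRING mode
pos=34: emit STR "yes" (now at pos=39)
pos=40: emit NUM '3' (now at pos=41)
pos=42: emit ID 'x' (now at pos=43)
DONE. 10 tokens: [ID, STR, NUM, STR, EQ, NUM, ID, STR, NUM, ID]

Answer: 10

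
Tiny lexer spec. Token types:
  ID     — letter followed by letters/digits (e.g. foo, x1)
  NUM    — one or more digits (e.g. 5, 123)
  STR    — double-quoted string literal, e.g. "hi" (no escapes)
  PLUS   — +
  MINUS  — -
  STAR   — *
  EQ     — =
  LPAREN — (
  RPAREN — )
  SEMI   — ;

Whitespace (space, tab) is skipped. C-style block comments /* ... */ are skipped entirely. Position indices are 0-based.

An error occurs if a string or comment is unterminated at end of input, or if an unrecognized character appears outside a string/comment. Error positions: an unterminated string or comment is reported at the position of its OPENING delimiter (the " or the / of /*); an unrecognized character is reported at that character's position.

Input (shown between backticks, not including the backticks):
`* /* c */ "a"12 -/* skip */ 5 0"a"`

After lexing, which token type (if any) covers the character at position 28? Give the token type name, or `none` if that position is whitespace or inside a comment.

pos=0: emit STAR '*'
pos=2: enter COMMENT mode (saw '/*')
exit COMMENT mode (now at pos=9)
pos=10: enter STRING mode
pos=10: emit STR "a" (now at pos=13)
pos=13: emit NUM '12' (now at pos=15)
pos=16: emit MINUS '-'
pos=17: enter COMMENT mode (saw '/*')
exit COMMENT mode (now at pos=27)
pos=28: emit NUM '5' (now at pos=29)
pos=30: emit NUM '0' (now at pos=31)
pos=31: enter STRING mode
pos=31: emit STR "a" (now at pos=34)
DONE. 7 tokens: [STAR, STR, NUM, MINUS, NUM, NUM, STR]
Position 28: char is '5' -> NUM

Answer: NUM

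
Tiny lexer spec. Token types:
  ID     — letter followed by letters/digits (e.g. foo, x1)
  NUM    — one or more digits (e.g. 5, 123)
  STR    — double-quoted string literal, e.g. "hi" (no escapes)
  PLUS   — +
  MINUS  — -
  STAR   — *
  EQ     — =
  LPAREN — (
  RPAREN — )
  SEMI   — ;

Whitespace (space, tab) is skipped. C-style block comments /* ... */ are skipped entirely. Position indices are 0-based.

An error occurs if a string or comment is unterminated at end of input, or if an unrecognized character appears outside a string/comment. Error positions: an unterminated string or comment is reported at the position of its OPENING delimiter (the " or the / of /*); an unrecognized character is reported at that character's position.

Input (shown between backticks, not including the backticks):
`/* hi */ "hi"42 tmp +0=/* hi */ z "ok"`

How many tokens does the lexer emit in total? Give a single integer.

Answer: 8

Derivation:
pos=0: enter COMMENT mode (saw '/*')
exit COMMENT mode (now at pos=8)
pos=9: enter STRING mode
pos=9: emit STR "hi" (now at pos=13)
pos=13: emit NUM '42' (now at pos=15)
pos=16: emit ID 'tmp' (now at pos=19)
pos=20: emit PLUS '+'
pos=21: emit NUM '0' (now at pos=22)
pos=22: emit EQ '='
pos=23: enter COMMENT mode (saw '/*')
exit COMMENT mode (now at pos=31)
pos=32: emit ID 'z' (now at pos=33)
pos=34: enter STRING mode
pos=34: emit STR "ok" (now at pos=38)
DONE. 8 tokens: [STR, NUM, ID, PLUS, NUM, EQ, ID, STR]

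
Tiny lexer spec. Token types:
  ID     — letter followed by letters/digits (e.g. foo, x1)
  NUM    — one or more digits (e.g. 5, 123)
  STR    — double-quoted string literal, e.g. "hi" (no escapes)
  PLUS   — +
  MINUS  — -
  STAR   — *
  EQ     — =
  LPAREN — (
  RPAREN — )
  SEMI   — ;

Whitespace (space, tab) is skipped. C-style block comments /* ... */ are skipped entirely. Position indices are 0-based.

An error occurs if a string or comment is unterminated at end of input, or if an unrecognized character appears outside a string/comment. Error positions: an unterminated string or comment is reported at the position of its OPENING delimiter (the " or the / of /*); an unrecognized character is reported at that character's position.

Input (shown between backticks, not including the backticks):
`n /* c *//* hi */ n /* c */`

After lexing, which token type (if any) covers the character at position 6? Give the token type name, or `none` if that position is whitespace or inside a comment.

pos=0: emit ID 'n' (now at pos=1)
pos=2: enter COMMENT mode (saw '/*')
exit COMMENT mode (now at pos=9)
pos=9: enter COMMENT mode (saw '/*')
exit COMMENT mode (now at pos=17)
pos=18: emit ID 'n' (now at pos=19)
pos=20: enter COMMENT mode (saw '/*')
exit COMMENT mode (now at pos=27)
DONE. 2 tokens: [ID, ID]
Position 6: char is ' ' -> none

Answer: none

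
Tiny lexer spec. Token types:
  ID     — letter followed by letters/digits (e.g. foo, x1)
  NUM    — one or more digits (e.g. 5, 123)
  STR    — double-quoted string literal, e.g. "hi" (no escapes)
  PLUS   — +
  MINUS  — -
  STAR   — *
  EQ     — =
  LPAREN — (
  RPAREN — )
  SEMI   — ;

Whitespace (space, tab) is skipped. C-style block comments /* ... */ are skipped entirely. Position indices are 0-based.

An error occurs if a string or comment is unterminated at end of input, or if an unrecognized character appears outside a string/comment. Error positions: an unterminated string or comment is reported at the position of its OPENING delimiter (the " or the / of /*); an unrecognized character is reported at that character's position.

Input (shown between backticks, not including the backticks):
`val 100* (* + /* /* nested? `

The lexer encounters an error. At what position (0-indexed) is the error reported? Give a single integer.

Answer: 14

Derivation:
pos=0: emit ID 'val' (now at pos=3)
pos=4: emit NUM '100' (now at pos=7)
pos=7: emit STAR '*'
pos=9: emit LPAREN '('
pos=10: emit STAR '*'
pos=12: emit PLUS '+'
pos=14: enter COMMENT mode (saw '/*')
pos=14: ERROR — unterminated comment (reached EOF)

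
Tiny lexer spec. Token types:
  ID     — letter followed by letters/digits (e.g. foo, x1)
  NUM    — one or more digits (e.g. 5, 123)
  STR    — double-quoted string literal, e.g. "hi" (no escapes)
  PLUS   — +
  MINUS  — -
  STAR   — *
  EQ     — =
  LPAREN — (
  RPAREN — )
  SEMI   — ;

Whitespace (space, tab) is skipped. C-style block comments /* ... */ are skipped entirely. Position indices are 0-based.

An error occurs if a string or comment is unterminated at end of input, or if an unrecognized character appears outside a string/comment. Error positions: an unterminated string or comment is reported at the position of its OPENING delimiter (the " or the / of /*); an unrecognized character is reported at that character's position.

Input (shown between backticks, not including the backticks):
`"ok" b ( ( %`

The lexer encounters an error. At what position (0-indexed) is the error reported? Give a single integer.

Answer: 11

Derivation:
pos=0: enter STRING mode
pos=0: emit STR "ok" (now at pos=4)
pos=5: emit ID 'b' (now at pos=6)
pos=7: emit LPAREN '('
pos=9: emit LPAREN '('
pos=11: ERROR — unrecognized char '%'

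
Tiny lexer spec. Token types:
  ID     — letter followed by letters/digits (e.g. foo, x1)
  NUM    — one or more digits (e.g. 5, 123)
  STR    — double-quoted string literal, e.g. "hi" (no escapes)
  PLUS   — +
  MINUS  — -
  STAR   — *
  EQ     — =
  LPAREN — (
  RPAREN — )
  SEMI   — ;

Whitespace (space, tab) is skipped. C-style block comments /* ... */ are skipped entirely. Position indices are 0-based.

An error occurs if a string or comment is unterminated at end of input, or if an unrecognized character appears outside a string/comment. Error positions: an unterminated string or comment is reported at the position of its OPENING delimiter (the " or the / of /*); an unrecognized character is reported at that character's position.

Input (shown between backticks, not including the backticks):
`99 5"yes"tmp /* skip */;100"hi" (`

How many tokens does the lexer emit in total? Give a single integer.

pos=0: emit NUM '99' (now at pos=2)
pos=3: emit NUM '5' (now at pos=4)
pos=4: enter STRING mode
pos=4: emit STR "yes" (now at pos=9)
pos=9: emit ID 'tmp' (now at pos=12)
pos=13: enter COMMENT mode (saw '/*')
exit COMMENT mode (now at pos=23)
pos=23: emit SEMI ';'
pos=24: emit NUM '100' (now at pos=27)
pos=27: enter STRING mode
pos=27: emit STR "hi" (now at pos=31)
pos=32: emit LPAREN '('
DONE. 8 tokens: [NUM, NUM, STR, ID, SEMI, NUM, STR, LPAREN]

Answer: 8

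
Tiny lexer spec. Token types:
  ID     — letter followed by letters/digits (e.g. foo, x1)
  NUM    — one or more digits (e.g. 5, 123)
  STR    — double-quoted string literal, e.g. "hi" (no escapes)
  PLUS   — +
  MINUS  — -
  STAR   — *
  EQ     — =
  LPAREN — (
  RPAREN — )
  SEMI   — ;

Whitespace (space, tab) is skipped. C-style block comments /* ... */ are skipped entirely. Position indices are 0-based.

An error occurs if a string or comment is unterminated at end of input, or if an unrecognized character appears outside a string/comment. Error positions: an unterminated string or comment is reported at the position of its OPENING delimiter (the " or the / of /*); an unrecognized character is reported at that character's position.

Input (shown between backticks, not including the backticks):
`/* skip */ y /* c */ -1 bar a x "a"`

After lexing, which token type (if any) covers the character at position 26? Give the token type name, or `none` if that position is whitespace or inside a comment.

pos=0: enter COMMENT mode (saw '/*')
exit COMMENT mode (now at pos=10)
pos=11: emit ID 'y' (now at pos=12)
pos=13: enter COMMENT mode (saw '/*')
exit COMMENT mode (now at pos=20)
pos=21: emit MINUS '-'
pos=22: emit NUM '1' (now at pos=23)
pos=24: emit ID 'bar' (now at pos=27)
pos=28: emit ID 'a' (now at pos=29)
pos=30: emit ID 'x' (now at pos=31)
pos=32: enter STRING mode
pos=32: emit STR "a" (now at pos=35)
DONE. 7 tokens: [ID, MINUS, NUM, ID, ID, ID, STR]
Position 26: char is 'r' -> ID

Answer: ID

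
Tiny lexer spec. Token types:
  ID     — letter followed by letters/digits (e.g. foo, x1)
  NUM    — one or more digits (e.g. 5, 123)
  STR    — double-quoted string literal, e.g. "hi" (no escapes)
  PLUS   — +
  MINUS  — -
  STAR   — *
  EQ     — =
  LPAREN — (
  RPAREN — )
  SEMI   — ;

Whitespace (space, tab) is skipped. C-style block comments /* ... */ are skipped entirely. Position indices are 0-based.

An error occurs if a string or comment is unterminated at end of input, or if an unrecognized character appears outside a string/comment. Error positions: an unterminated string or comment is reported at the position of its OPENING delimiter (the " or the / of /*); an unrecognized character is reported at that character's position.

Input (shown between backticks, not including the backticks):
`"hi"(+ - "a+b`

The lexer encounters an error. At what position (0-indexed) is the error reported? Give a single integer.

Answer: 9

Derivation:
pos=0: enter STRING mode
pos=0: emit STR "hi" (now at pos=4)
pos=4: emit LPAREN '('
pos=5: emit PLUS '+'
pos=7: emit MINUS '-'
pos=9: enter STRING mode
pos=9: ERROR — unterminated string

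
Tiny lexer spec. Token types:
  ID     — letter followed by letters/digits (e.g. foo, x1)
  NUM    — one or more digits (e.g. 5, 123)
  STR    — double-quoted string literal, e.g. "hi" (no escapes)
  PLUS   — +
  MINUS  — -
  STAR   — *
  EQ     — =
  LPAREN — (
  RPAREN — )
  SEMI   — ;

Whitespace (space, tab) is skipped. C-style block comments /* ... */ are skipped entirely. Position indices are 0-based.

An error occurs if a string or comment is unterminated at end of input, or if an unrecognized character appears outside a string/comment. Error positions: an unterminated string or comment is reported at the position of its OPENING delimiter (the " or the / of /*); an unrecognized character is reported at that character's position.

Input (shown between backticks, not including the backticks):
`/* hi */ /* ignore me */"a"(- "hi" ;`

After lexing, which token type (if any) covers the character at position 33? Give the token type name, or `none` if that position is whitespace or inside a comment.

pos=0: enter COMMENT mode (saw '/*')
exit COMMENT mode (now at pos=8)
pos=9: enter COMMENT mode (saw '/*')
exit COMMENT mode (now at pos=24)
pos=24: enter STRING mode
pos=24: emit STR "a" (now at pos=27)
pos=27: emit LPAREN '('
pos=28: emit MINUS '-'
pos=30: enter STRING mode
pos=30: emit STR "hi" (now at pos=34)
pos=35: emit SEMI ';'
DONE. 5 tokens: [STR, LPAREN, MINUS, STR, SEMI]
Position 33: char is '"' -> STR

Answer: STR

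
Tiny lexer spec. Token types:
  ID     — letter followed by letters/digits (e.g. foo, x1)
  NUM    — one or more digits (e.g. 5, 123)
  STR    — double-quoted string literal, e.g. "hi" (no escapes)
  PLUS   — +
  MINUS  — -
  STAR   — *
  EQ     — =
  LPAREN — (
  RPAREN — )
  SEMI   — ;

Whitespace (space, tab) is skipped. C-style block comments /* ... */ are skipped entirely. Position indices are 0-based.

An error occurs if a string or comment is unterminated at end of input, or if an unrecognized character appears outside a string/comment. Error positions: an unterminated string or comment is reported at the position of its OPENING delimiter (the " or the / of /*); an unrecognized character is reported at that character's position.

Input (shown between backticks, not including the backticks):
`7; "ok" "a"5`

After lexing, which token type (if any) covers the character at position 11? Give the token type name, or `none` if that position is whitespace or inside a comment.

Answer: NUM

Derivation:
pos=0: emit NUM '7' (now at pos=1)
pos=1: emit SEMI ';'
pos=3: enter STRING mode
pos=3: emit STR "ok" (now at pos=7)
pos=8: enter STRING mode
pos=8: emit STR "a" (now at pos=11)
pos=11: emit NUM '5' (now at pos=12)
DONE. 5 tokens: [NUM, SEMI, STR, STR, NUM]
Position 11: char is '5' -> NUM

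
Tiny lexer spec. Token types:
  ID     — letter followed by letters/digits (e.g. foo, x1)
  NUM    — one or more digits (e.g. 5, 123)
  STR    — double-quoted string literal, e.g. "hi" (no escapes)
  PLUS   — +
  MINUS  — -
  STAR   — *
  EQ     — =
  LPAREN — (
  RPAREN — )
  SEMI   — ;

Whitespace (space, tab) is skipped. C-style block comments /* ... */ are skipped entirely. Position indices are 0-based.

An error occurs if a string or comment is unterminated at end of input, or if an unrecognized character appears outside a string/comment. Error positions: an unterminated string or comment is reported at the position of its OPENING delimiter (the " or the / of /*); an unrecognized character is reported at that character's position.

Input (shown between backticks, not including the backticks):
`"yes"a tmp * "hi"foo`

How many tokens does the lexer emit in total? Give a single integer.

Answer: 6

Derivation:
pos=0: enter STRING mode
pos=0: emit STR "yes" (now at pos=5)
pos=5: emit ID 'a' (now at pos=6)
pos=7: emit ID 'tmp' (now at pos=10)
pos=11: emit STAR '*'
pos=13: enter STRING mode
pos=13: emit STR "hi" (now at pos=17)
pos=17: emit ID 'foo' (now at pos=20)
DONE. 6 tokens: [STR, ID, ID, STAR, STR, ID]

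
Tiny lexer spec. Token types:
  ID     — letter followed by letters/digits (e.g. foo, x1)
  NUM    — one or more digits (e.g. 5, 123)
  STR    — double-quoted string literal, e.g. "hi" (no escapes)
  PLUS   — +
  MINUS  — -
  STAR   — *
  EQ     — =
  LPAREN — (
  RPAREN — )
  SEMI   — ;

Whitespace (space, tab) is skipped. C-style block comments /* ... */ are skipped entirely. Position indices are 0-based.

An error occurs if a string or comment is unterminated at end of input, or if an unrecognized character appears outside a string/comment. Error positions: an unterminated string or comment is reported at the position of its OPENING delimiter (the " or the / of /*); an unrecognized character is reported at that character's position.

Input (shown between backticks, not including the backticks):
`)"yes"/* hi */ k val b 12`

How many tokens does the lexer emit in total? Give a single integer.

pos=0: emit RPAREN ')'
pos=1: enter STRING mode
pos=1: emit STR "yes" (now at pos=6)
pos=6: enter COMMENT mode (saw '/*')
exit COMMENT mode (now at pos=14)
pos=15: emit ID 'k' (now at pos=16)
pos=17: emit ID 'val' (now at pos=20)
pos=21: emit ID 'b' (now at pos=22)
pos=23: emit NUM '12' (now at pos=25)
DONE. 6 tokens: [RPAREN, STR, ID, ID, ID, NUM]

Answer: 6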